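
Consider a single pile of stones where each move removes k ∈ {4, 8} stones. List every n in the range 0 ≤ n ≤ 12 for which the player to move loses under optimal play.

0, 1, 2, 3, 12

Build the Grundy sequence with g(k) = mex{g(k−s) : s ∈ {4, 8}, s ≤ k}:
g(0) = mex{} = 0
g(1) = mex{} = 0
g(2) = mex{} = 0
g(3) = mex{} = 0
g(4) = mex{0} = 1
g(5) = mex{0} = 1
g(6) = mex{0} = 1
g(7) = mex{0} = 1
g(8) = mex{0,1} = 2
g(9) = mex{0,1} = 2
g(10) = mex{0,1} = 2
g(11) = mex{0,1} = 2
g(12) = mex{1,2} = 0
The P-positions (g = 0) in 0..12 are 0, 1, 2, 3, 12.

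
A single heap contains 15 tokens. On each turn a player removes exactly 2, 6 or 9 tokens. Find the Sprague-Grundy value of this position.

Compute g(0), g(1), … for moves {2, 6, 9}:
k:     0  1  2  3  4  5  6  7  8  9 10 11 12 13 14 15
g(k):  0  0  1  1  0  0  1  1  0  2  1  3  0  2  1  0
So g(15) = 0.

0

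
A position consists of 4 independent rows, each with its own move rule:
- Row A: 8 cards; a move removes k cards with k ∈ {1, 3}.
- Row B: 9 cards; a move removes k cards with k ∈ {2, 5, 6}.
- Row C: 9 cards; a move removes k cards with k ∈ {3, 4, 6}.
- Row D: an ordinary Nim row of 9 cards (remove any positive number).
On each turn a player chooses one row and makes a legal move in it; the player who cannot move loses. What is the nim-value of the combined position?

Build the Grundy sequence for row A with g(k) = mex{g(k−s) : s ∈ {1, 3}, s ≤ k}:
k:     0  1  2  3  4  5  6  7  8
g(k):  0  1  0  1  0  1  0  1  0
So g(8) = 0.
For row B, compute g(0), g(1), … with moves {2, 5, 6}:
k:     0  1  2  3  4  5  6  7  8  9
g(k):  0  0  1  1  0  2  1  3  0  2
So g(9) = 2.
For row C, compute g(0), g(1), … with moves {3, 4, 6}:
k:     0  1  2  3  4  5  6  7  8  9
g(k):  0  0  0  1  1  1  2  2  2  0
So g(9) = 0.
Row D is a plain Nim row of size 9, so its Grundy value is 9.
By the Sprague-Grundy theorem, the Grundy value of a sum of independent games is the XOR of the component values.
Combined value = 0 ⊕ 2 ⊕ 0 ⊕ 9 = 11.

11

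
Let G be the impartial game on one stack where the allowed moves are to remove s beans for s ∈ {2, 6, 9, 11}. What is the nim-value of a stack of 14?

3

Compute g(0), g(1), … for moves {2, 6, 9, 11}:
k:     0  1  2  3  4  5  6  7  8  9 10 11 12 13 14
g(k):  0  0  1  1  0  0  1  1  0  2  1  3  2  2  3
So g(14) = 3.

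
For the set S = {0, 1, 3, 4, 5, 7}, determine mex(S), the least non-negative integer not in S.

The values 0, 1 are all present; 2 is the first non-negative integer missing from the set.

2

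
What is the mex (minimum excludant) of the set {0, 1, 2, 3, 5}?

The values 0, 1, 2, 3 are all present; 4 is the first non-negative integer missing from the set.

4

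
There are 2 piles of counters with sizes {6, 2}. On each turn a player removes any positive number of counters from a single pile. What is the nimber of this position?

Compute the nim-sum pairwise:
6 XOR 2 = 4

4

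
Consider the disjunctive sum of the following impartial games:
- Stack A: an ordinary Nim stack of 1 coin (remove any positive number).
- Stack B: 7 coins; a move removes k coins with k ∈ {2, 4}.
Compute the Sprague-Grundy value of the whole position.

1

Stack A is a plain Nim stack of size 1, so its Grundy value is 1.
For stack B, compute g(0), g(1), … with moves {2, 4}:
k:     0  1  2  3  4  5  6  7
g(k):  0  0  1  1  2  2  0  0
So g(7) = 0.
By the Sprague-Grundy theorem, the Grundy value of a sum of independent games is the XOR of the component values.
Combined value = 1 XOR 0 = 1.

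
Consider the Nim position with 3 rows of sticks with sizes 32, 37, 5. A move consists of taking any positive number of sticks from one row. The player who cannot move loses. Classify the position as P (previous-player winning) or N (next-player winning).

Bitwise XOR of the heap sizes:
  100000  (32)
  100101  (37)
  000101  (5)
  ------
  000000  (0)
The nim-sum is 0, so this is a P-position: the player to move is in a losing position under optimal play.

P-position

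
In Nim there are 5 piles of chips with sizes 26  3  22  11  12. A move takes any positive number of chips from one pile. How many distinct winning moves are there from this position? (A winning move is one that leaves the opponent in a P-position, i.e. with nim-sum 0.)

3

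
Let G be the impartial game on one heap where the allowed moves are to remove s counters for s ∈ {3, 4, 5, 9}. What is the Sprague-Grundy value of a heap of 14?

0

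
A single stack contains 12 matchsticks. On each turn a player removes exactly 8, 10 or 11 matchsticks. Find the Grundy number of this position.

1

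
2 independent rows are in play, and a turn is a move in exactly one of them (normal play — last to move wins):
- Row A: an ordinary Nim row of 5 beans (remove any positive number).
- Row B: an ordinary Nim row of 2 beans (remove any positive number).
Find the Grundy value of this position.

7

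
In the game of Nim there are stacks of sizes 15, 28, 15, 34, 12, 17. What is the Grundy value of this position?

35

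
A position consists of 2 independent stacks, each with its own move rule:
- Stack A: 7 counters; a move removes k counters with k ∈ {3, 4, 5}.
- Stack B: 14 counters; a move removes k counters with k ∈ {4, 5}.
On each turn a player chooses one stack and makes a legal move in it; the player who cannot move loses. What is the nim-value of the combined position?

3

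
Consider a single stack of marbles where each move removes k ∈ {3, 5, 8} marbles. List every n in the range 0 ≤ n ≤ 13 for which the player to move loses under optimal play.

0, 1, 2, 11, 12, 13

Build the Grundy sequence with g(k) = mex{g(k−s) : s ∈ {3, 5, 8}, s ≤ k}:
g(0) = mex{} = 0
g(1) = mex{} = 0
g(2) = mex{} = 0
g(3) = mex{0} = 1
g(4) = mex{0} = 1
g(5) = mex{0} = 1
g(6) = mex{0,1} = 2
g(7) = mex{0,1} = 2
g(8) = mex{0,1} = 2
g(9) = mex{0,1,2} = 3
g(10) = mex{0,1,2} = 3
g(11) = mex{1,2} = 0
g(12) = mex{1,2,3} = 0
g(13) = mex{1,2,3} = 0
The P-positions (g = 0) in 0..13 are 0, 1, 2, 11, 12, 13.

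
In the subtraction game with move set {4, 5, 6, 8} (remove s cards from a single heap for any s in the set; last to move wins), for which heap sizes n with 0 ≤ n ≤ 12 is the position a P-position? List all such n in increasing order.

Compute g(0), g(1), … for moves {4, 5, 6, 8}:
k:     0  1  2  3  4  5  6  7  8  9 10 11 12
g(k):  0  0  0  0  1  1  1  1  2  2  2  2  0
The P-positions (g = 0) in 0..12 are 0, 1, 2, 3, 12.

0, 1, 2, 3, 12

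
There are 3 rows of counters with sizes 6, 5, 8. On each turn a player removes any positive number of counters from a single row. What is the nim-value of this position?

11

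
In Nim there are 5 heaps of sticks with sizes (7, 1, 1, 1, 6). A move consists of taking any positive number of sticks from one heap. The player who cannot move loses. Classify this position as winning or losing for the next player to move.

Losing position

Nim-sum: 7 XOR 1 XOR 1 XOR 1 XOR 6 = 0.
The nim-sum is 0, so this is a P-position: the player to move is in a losing position under optimal play.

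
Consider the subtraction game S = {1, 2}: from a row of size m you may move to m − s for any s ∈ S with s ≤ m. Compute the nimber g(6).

0

Compute g(0), g(1), … for moves {1, 2}:
g(0) = mex{} = 0
g(1) = mex{0} = 1
g(2) = mex{0,1} = 2
g(3) = mex{1,2} = 0
g(4) = mex{0,2} = 1
g(5) = mex{0,1} = 2
g(6) = mex{1,2} = 0
So g(6) = 0.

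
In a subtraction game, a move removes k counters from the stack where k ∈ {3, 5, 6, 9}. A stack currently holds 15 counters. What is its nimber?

1

Grundy values for subtraction set {3, 5, 6, 9}:
k:     0  1  2  3  4  5  6  7  8  9 10 11 12 13 14 15
g(k):  0  0  0  1  1  1  2  2  2  3  3  3  0  0  0  1
So g(15) = 1.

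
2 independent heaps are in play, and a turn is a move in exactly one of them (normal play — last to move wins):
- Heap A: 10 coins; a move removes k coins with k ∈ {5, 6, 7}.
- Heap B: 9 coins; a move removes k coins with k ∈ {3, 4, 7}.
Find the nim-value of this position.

1

Grundy values for heap A (subtraction set {5, 6, 7}):
g(0) = mex{} = 0
g(1) = mex{} = 0
g(2) = mex{} = 0
g(3) = mex{} = 0
g(4) = mex{} = 0
g(5) = mex{0} = 1
g(6) = mex{0} = 1
g(7) = mex{0} = 1
g(8) = mex{0} = 1
g(9) = mex{0} = 1
g(10) = mex{0,1} = 2
So g(10) = 2.
Build the Grundy sequence for heap B with g(k) = mex{g(k−s) : s ∈ {3, 4, 7}, s ≤ k}:
g(0) = mex{} = 0
g(1) = mex{} = 0
g(2) = mex{} = 0
g(3) = mex{0} = 1
g(4) = mex{0} = 1
g(5) = mex{0} = 1
g(6) = mex{0,1} = 2
g(7) = mex{0,1} = 2
g(8) = mex{0,1} = 2
g(9) = mex{0,1,2} = 3
So g(9) = 3.
The value of a disjunctive sum is the nim-sum of the parts.
Combined value = 2 XOR 3 = 1.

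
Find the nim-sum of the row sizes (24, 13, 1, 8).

Write each in binary and XOR column by column:
  11000  (24)
  01101  (13)
  00001  (1)
  01000  (8)
  -----
  11100  (28)

28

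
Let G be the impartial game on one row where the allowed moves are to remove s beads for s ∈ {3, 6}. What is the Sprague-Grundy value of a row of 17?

Grundy values for subtraction set {3, 6}:
k:     0  1  2  3  4  5  6  7  8  9 10 11 12 13 14 15 16 17
g(k):  0  0  0  1  1  1  2  2  2  0  0  0  1  1  1  2  2  2
So g(17) = 2.

2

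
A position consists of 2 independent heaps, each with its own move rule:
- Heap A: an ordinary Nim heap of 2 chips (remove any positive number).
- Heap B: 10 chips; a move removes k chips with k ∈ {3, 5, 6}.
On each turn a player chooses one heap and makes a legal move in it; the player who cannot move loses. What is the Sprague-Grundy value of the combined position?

Heap A is a plain Nim heap of size 2, so its Grundy value is 2.
Grundy values for heap B (subtraction set {3, 5, 6}):
k:     0  1  2  3  4  5  6  7  8  9 10
g(k):  0  0  0  1  1  1  2  2  2  0  0
So g(10) = 0.
By the Sprague-Grundy theorem, the Grundy value of a sum of independent games is the XOR of the component values.
Combined value = 2 ⊕ 0 = 2.

2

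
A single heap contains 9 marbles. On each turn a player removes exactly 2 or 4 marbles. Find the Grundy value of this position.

1

Compute g(0), g(1), … for moves {2, 4}:
k:     0  1  2  3  4  5  6  7  8  9
g(k):  0  0  1  1  2  2  0  0  1  1
So g(9) = 1.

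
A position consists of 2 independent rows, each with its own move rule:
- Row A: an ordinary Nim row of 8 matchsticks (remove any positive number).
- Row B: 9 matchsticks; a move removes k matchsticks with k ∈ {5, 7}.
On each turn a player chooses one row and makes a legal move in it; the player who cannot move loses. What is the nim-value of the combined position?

9

Row A is a plain Nim row of size 8, so its Grundy value is 8.
Grundy values for row B (subtraction set {5, 7}):
g(0) = mex{} = 0
g(1) = mex{} = 0
g(2) = mex{} = 0
g(3) = mex{} = 0
g(4) = mex{} = 0
g(5) = mex{0} = 1
g(6) = mex{0} = 1
g(7) = mex{0} = 1
g(8) = mex{0} = 1
g(9) = mex{0} = 1
So g(9) = 1.
By the Sprague-Grundy theorem, the Grundy value of a sum of independent games is the XOR of the component values.
Combined value = 8 ⊕ 1 = 9.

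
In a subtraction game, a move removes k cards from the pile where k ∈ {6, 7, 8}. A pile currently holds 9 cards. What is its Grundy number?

1

Grundy values for subtraction set {6, 7, 8}:
g(0) = mex{} = 0
g(1) = mex{} = 0
g(2) = mex{} = 0
g(3) = mex{} = 0
g(4) = mex{} = 0
g(5) = mex{} = 0
g(6) = mex{0} = 1
g(7) = mex{0} = 1
g(8) = mex{0} = 1
g(9) = mex{0} = 1
So g(9) = 1.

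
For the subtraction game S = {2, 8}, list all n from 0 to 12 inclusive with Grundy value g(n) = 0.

0, 1, 4, 5, 10, 11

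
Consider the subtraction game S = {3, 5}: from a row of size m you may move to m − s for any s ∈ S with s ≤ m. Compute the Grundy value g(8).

0

Compute g(0), g(1), … for moves {3, 5}:
k:     0  1  2  3  4  5  6  7  8
g(k):  0  0  0  1  1  1  2  2  0
So g(8) = 0.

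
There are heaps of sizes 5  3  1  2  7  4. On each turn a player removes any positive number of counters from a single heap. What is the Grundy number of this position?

6

Bitwise XOR of the heap sizes:
  101  (5)
  011  (3)
  001  (1)
  010  (2)
  111  (7)
  100  (4)
  ---
  110  (6)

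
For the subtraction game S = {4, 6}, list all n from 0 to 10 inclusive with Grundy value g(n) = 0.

Grundy values for subtraction set {4, 6}:
k:     0  1  2  3  4  5  6  7  8  9 10
g(k):  0  0  0  0  1  1  1  1  2  2  0
The P-positions (g = 0) in 0..10 are 0, 1, 2, 3, 10.

0, 1, 2, 3, 10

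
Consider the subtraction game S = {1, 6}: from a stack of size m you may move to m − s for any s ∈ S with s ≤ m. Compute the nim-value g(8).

1

Compute g(0), g(1), … for moves {1, 6}:
g(0) = mex{} = 0
g(1) = mex{0} = 1
g(2) = mex{1} = 0
g(3) = mex{0} = 1
g(4) = mex{1} = 0
g(5) = mex{0} = 1
g(6) = mex{0,1} = 2
g(7) = mex{1,2} = 0
g(8) = mex{0} = 1
So g(8) = 1.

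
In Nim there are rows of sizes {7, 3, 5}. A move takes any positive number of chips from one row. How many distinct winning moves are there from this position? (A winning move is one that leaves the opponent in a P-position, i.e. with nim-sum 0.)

3

Write each in binary and XOR column by column:
  111  (7)
  011  (3)
  101  (5)
  ---
  001  (1)
The overall nim-sum is X = 1. A row of size p has a winning move iff p XOR X < p (reduce it to p XOR X).
  7: 7 XOR 1 = 6 < 7 — winning move (to 6).
  3: 3 XOR 1 = 2 < 3 — winning move (to 2).
  5: 5 XOR 1 = 4 < 5 — winning move (to 4).
That gives 3 winning moves.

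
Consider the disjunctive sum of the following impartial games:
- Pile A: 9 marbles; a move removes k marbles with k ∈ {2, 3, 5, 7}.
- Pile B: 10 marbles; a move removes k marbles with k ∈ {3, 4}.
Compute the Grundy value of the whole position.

1

Build the Grundy sequence for pile A with g(k) = mex{g(k−s) : s ∈ {2, 3, 5, 7}, s ≤ k}:
k:     0  1  2  3  4  5  6  7  8  9
g(k):  0  0  1  1  2  2  3  3  4  0
So g(9) = 0.
For pile B, compute g(0), g(1), … with moves {3, 4}:
g(0) = mex{} = 0
g(1) = mex{} = 0
g(2) = mex{} = 0
g(3) = mex{0} = 1
g(4) = mex{0} = 1
g(5) = mex{0} = 1
g(6) = mex{0,1} = 2
g(7) = mex{1} = 0
g(8) = mex{1} = 0
g(9) = mex{1,2} = 0
g(10) = mex{0,2} = 1
So g(10) = 1.
By the Sprague-Grundy theorem, the Grundy value of a sum of independent games is the XOR of the component values.
Combined value = 0 XOR 1 = 1.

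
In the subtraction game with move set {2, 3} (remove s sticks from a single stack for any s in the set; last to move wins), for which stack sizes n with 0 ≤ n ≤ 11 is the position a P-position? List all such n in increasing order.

0, 1, 5, 6, 10, 11

Build the Grundy sequence with g(k) = mex{g(k−s) : s ∈ {2, 3}, s ≤ k}:
k:     0  1  2  3  4  5  6  7  8  9 10 11
g(k):  0  0  1  1  2  0  0  1  1  2  0  0
The P-positions (g = 0) in 0..11 are 0, 1, 5, 6, 10, 11.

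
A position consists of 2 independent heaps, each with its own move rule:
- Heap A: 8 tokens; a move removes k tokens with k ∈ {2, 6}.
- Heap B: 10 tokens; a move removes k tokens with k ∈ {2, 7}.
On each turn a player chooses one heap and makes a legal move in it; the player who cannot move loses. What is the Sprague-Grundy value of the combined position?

0

Build the Grundy sequence for heap A with g(k) = mex{g(k−s) : s ∈ {2, 6}, s ≤ k}:
k:     0  1  2  3  4  5  6  7  8
g(k):  0  0  1  1  0  0  1  1  0
So g(8) = 0.
Build the Grundy sequence for heap B with g(k) = mex{g(k−s) : s ∈ {2, 7}, s ≤ k}:
g(0) = mex{} = 0
g(1) = mex{} = 0
g(2) = mex{0} = 1
g(3) = mex{0} = 1
g(4) = mex{1} = 0
g(5) = mex{1} = 0
g(6) = mex{0} = 1
g(7) = mex{0} = 1
g(8) = mex{0,1} = 2
g(9) = mex{1} = 0
g(10) = mex{1,2} = 0
So g(10) = 0.
By the Sprague-Grundy theorem, the Grundy value of a sum of independent games is the XOR of the component values.
Combined value = 0 XOR 0 = 0.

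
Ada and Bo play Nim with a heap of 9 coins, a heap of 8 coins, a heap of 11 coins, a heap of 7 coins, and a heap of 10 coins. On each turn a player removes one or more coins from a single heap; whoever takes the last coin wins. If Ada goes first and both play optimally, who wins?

Bitwise XOR of the heap sizes:
  1001  (9)
  1000  (8)
  1011  (11)
  0111  (7)
  1010  (10)
  ----
  0111  (7)
The nim-sum is 7 ≠ 0, so this is an N-position: the player to move can win; Ada has a winning move.

Ada wins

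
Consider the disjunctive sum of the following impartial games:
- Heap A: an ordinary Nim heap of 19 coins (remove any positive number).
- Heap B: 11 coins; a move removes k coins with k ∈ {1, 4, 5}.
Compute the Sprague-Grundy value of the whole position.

18

Heap A is a plain Nim heap of size 19, so its Grundy value is 19.
Grundy values for heap B (subtraction set {1, 4, 5}):
g(0) = mex{} = 0
g(1) = mex{0} = 1
g(2) = mex{1} = 0
g(3) = mex{0} = 1
g(4) = mex{0,1} = 2
g(5) = mex{0,1,2} = 3
g(6) = mex{0,1,3} = 2
g(7) = mex{0,1,2} = 3
g(8) = mex{1,2,3} = 0
g(9) = mex{0,2,3} = 1
g(10) = mex{1,2,3} = 0
g(11) = mex{0,2,3} = 1
So g(11) = 1.
By the Sprague-Grundy theorem, the Grundy value of a sum of independent games is the XOR of the component values.
Combined value = 19 ⊕ 1 = 18.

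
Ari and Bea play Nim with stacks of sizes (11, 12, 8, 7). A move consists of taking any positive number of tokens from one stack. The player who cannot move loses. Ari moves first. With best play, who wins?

Compute the nim-sum pairwise:
11 XOR 12 = 7
7 XOR 8 = 15
15 XOR 7 = 8
The nim-sum is 8 ≠ 0, so this is an N-position: the player to move can win; Ari has a winning move.

Ari wins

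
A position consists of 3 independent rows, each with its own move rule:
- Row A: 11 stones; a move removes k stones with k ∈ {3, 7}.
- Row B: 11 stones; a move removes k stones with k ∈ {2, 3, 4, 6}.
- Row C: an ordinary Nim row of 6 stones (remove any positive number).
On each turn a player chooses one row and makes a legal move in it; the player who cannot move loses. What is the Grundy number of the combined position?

Grundy values for row A (subtraction set {3, 7}):
g(0) = mex{} = 0
g(1) = mex{} = 0
g(2) = mex{} = 0
g(3) = mex{0} = 1
g(4) = mex{0} = 1
g(5) = mex{0} = 1
g(6) = mex{1} = 0
g(7) = mex{0,1} = 2
g(8) = mex{0,1} = 2
g(9) = mex{0} = 1
g(10) = mex{1,2} = 0
g(11) = mex{1,2} = 0
So g(11) = 0.
Build the Grundy sequence for row B with g(k) = mex{g(k−s) : s ∈ {2, 3, 4, 6}, s ≤ k}:
k:     0  1  2  3  4  5  6  7  8  9 10 11
g(k):  0  0  1  1  2  2  3  3  0  0  1  1
So g(11) = 1.
Row C is a plain Nim row of size 6, so its Grundy value is 6.
The value of a disjunctive sum is the nim-sum of the parts.
Combined value = 0 XOR 1 XOR 6 = 7.

7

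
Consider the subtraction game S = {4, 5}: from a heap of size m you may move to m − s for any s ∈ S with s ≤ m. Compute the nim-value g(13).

1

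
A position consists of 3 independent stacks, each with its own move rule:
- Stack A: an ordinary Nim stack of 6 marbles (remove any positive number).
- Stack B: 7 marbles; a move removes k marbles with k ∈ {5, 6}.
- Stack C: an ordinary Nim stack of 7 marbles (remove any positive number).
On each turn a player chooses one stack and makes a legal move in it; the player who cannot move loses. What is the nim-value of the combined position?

0

Stack A is a plain Nim stack of size 6, so its Grundy value is 6.
For stack B, compute g(0), g(1), … with moves {5, 6}:
k:     0  1  2  3  4  5  6  7
g(k):  0  0  0  0  0  1  1  1
So g(7) = 1.
Stack C is a plain Nim stack of size 7, so its Grundy value is 7.
The value of a disjunctive sum is the nim-sum of the parts.
Combined value = 6 XOR 1 XOR 7 = 0.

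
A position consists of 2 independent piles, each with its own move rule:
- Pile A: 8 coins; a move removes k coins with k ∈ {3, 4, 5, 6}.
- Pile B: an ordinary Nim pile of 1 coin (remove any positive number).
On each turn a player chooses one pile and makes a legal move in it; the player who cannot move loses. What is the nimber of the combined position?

3

Build the Grundy sequence for pile A with g(k) = mex{g(k−s) : s ∈ {3, 4, 5, 6}, s ≤ k}:
g(0) = mex{} = 0
g(1) = mex{} = 0
g(2) = mex{} = 0
g(3) = mex{0} = 1
g(4) = mex{0} = 1
g(5) = mex{0} = 1
g(6) = mex{0,1} = 2
g(7) = mex{0,1} = 2
g(8) = mex{0,1} = 2
So g(8) = 2.
Pile B is a plain Nim pile of size 1, so its Grundy value is 1.
The value of a disjunctive sum is the nim-sum of the parts.
Combined value = 2 XOR 1 = 3.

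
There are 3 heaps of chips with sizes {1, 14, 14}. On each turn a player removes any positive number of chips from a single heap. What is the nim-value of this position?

Nim-sum: 1 XOR 14 XOR 14 = 1.

1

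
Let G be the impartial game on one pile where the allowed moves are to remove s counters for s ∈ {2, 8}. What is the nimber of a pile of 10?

0

Compute g(0), g(1), … for moves {2, 8}:
k:     0  1  2  3  4  5  6  7  8  9 10
g(k):  0  0  1  1  0  0  1  1  2  2  0
So g(10) = 0.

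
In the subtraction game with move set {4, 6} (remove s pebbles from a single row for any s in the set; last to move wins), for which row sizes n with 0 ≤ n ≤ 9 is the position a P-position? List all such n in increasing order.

Compute g(0), g(1), … for moves {4, 6}:
k:     0  1  2  3  4  5  6  7  8  9
g(k):  0  0  0  0  1  1  1  1  2  2
The P-positions (g = 0) in 0..9 are 0, 1, 2, 3.

0, 1, 2, 3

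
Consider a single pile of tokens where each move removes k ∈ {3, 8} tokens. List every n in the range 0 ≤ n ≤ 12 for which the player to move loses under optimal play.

0, 1, 2, 6, 7, 11, 12

Grundy values for subtraction set {3, 8}:
g(0) = mex{} = 0
g(1) = mex{} = 0
g(2) = mex{} = 0
g(3) = mex{0} = 1
g(4) = mex{0} = 1
g(5) = mex{0} = 1
g(6) = mex{1} = 0
g(7) = mex{1} = 0
g(8) = mex{0,1} = 2
g(9) = mex{0} = 1
g(10) = mex{0} = 1
g(11) = mex{1,2} = 0
g(12) = mex{1} = 0
The P-positions (g = 0) in 0..12 are 0, 1, 2, 6, 7, 11, 12.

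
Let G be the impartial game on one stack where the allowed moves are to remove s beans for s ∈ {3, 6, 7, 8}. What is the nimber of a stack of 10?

Compute g(0), g(1), … for moves {3, 6, 7, 8}:
g(0) = mex{} = 0
g(1) = mex{} = 0
g(2) = mex{} = 0
g(3) = mex{0} = 1
g(4) = mex{0} = 1
g(5) = mex{0} = 1
g(6) = mex{0,1} = 2
g(7) = mex{0,1} = 2
g(8) = mex{0,1} = 2
g(9) = mex{0,1,2} = 3
g(10) = mex{0,1,2} = 3
So g(10) = 3.

3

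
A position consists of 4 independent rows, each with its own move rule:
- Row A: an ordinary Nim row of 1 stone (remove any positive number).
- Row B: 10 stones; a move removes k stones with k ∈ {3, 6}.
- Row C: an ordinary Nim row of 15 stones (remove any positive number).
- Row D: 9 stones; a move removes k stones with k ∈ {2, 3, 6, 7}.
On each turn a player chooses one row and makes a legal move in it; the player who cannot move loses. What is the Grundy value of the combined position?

14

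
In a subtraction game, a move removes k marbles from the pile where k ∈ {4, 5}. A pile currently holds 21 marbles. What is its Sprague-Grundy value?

0

Build the Grundy sequence with g(k) = mex{g(k−s) : s ∈ {4, 5}, s ≤ k}:
k:     0  1  2  3  4  5  6  7  8  9 10 11 12 13 14 15 16 17 18 19 20 21
g(k):  0  0  0  0  1  1  1  1  2  0  0  0  0  1  1  1  1  2  0  0  0  0
So g(21) = 0.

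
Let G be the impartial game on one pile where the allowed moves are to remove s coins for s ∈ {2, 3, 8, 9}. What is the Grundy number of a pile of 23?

Build the Grundy sequence with g(k) = mex{g(k−s) : s ∈ {2, 3, 8, 9}, s ≤ k}:
k:     0  1  2  3  4  5  6  7  8  9 10 11 12 13 14 15 16 17 18 19 20 21 22 23
g(k):  0  0  1  1  2  0  0  1  1  2  2  0  0  1  1  2  0  0  1  1  2  2  0  0
So g(23) = 0.

0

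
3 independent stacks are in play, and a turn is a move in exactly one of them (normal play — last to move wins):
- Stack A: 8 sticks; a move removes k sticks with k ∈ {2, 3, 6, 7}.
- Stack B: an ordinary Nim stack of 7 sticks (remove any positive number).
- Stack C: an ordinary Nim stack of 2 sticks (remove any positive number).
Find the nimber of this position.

7

Grundy values for stack A (subtraction set {2, 3, 6, 7}):
g(0) = mex{} = 0
g(1) = mex{} = 0
g(2) = mex{0} = 1
g(3) = mex{0} = 1
g(4) = mex{0,1} = 2
g(5) = mex{1} = 0
g(6) = mex{0,1,2} = 3
g(7) = mex{0,2} = 1
g(8) = mex{0,1,3} = 2
So g(8) = 2.
Stack B is a plain Nim stack of size 7, so its Grundy value is 7.
Stack C is a plain Nim stack of size 2, so its Grundy value is 2.
The value of a disjunctive sum is the nim-sum of the parts.
Combined value = 2 XOR 7 XOR 2 = 7.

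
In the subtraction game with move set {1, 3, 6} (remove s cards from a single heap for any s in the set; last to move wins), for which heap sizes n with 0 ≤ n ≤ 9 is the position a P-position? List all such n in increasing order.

0, 2, 4, 9

Compute g(0), g(1), … for moves {1, 3, 6}:
k:     0  1  2  3  4  5  6  7  8  9
g(k):  0  1  0  1  0  1  2  3  2  0
The P-positions (g = 0) in 0..9 are 0, 2, 4, 9.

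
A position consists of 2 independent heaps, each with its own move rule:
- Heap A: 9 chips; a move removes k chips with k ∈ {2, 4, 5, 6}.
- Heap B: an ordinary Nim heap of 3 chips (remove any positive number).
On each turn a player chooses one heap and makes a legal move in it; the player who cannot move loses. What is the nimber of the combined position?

3

Build the Grundy sequence for heap A with g(k) = mex{g(k−s) : s ∈ {2, 4, 5, 6}, s ≤ k}:
k:     0  1  2  3  4  5  6  7  8  9
g(k):  0  0  1  1  2  2  3  3  0  0
So g(9) = 0.
Heap B is a plain Nim heap of size 3, so its Grundy value is 3.
By the Sprague-Grundy theorem, the Grundy value of a sum of independent games is the XOR of the component values.
Combined value = 0 ⊕ 3 = 3.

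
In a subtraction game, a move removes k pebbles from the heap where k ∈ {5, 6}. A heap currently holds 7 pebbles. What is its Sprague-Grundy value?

Build the Grundy sequence with g(k) = mex{g(k−s) : s ∈ {5, 6}, s ≤ k}:
g(0) = mex{} = 0
g(1) = mex{} = 0
g(2) = mex{} = 0
g(3) = mex{} = 0
g(4) = mex{} = 0
g(5) = mex{0} = 1
g(6) = mex{0} = 1
g(7) = mex{0} = 1
So g(7) = 1.

1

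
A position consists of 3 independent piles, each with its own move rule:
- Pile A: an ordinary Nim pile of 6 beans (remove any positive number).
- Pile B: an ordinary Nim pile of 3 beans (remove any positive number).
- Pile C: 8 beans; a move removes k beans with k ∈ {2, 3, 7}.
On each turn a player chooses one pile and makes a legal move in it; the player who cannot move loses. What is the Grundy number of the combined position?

Pile A is a plain Nim pile of size 6, so its Grundy value is 6.
Pile B is a plain Nim pile of size 3, so its Grundy value is 3.
For pile C, compute g(0), g(1), … with moves {2, 3, 7}:
g(0) = mex{} = 0
g(1) = mex{} = 0
g(2) = mex{0} = 1
g(3) = mex{0} = 1
g(4) = mex{0,1} = 2
g(5) = mex{1} = 0
g(6) = mex{1,2} = 0
g(7) = mex{0,2} = 1
g(8) = mex{0} = 1
So g(8) = 1.
The value of a disjunctive sum is the nim-sum of the parts.
Combined value = 6 XOR 3 XOR 1 = 4.

4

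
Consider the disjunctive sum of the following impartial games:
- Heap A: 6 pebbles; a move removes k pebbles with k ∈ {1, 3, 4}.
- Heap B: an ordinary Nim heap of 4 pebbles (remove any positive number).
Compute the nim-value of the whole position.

Grundy values for heap A (subtraction set {1, 3, 4}):
k:     0  1  2  3  4  5  6
g(k):  0  1  0  1  2  3  2
So g(6) = 2.
Heap B is a plain Nim heap of size 4, so its Grundy value is 4.
The value of a disjunctive sum is the nim-sum of the parts.
Combined value = 2 XOR 4 = 6.

6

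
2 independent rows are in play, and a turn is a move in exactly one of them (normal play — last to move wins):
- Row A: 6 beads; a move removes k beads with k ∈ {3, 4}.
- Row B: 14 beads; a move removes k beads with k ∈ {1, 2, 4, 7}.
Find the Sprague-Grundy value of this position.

0

Build the Grundy sequence for row A with g(k) = mex{g(k−s) : s ∈ {3, 4}, s ≤ k}:
g(0) = mex{} = 0
g(1) = mex{} = 0
g(2) = mex{} = 0
g(3) = mex{0} = 1
g(4) = mex{0} = 1
g(5) = mex{0} = 1
g(6) = mex{0,1} = 2
So g(6) = 2.
For row B, compute g(0), g(1), … with moves {1, 2, 4, 7}:
g(0) = mex{} = 0
g(1) = mex{0} = 1
g(2) = mex{0,1} = 2
g(3) = mex{1,2} = 0
g(4) = mex{0,2} = 1
g(5) = mex{0,1} = 2
g(6) = mex{1,2} = 0
g(7) = mex{0,2} = 1
g(8) = mex{0,1} = 2
g(9) = mex{1,2} = 0
g(10) = mex{0,2} = 1
g(11) = mex{0,1} = 2
g(12) = mex{1,2} = 0
g(13) = mex{0,2} = 1
g(14) = mex{0,1} = 2
So g(14) = 2.
By the Sprague-Grundy theorem, the Grundy value of a sum of independent games is the XOR of the component values.
Combined value = 2 ⊕ 2 = 0.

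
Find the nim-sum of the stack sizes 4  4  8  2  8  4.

Nim-sum: 4 ^ 4 ^ 8 ^ 2 ^ 8 ^ 4 = 6.

6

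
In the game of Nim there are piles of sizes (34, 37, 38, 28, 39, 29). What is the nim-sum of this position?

Compute the nim-sum pairwise:
34 XOR 37 = 7
7 XOR 38 = 33
33 XOR 28 = 61
61 XOR 39 = 26
26 XOR 29 = 7

7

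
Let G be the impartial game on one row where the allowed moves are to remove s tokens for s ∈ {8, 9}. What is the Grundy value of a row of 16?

Compute g(0), g(1), … for moves {8, 9}:
k:     0  1  2  3  4  5  6  7  8  9 10 11 12 13 14 15 16
g(k):  0  0  0  0  0  0  0  0  1  1  1  1  1  1  1  1  2
So g(16) = 2.

2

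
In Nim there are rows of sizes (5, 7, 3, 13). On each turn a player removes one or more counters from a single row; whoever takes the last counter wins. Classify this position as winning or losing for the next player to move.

Nim-sum: 5 XOR 7 XOR 3 XOR 13 = 12.
The nim-sum is 12 ≠ 0, so this is an N-position: the player to move can win.

Winning position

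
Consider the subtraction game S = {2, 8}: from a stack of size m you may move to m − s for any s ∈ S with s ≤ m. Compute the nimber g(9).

Grundy values for subtraction set {2, 8}:
k:     0  1  2  3  4  5  6  7  8  9
g(k):  0  0  1  1  0  0  1  1  2  2
So g(9) = 2.

2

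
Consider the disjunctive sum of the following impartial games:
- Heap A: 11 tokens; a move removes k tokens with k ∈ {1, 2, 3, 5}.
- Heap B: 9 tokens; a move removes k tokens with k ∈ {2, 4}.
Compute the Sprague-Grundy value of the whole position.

2

Grundy values for heap A (subtraction set {1, 2, 3, 5}):
k:     0  1  2  3  4  5  6  7  8  9 10 11
g(k):  0  1  2  3  0  1  2  3  0  1  2  3
So g(11) = 3.
Grundy values for heap B (subtraction set {2, 4}):
k:     0  1  2  3  4  5  6  7  8  9
g(k):  0  0  1  1  2  2  0  0  1  1
So g(9) = 1.
The value of a disjunctive sum is the nim-sum of the parts.
Combined value = 3 XOR 1 = 2.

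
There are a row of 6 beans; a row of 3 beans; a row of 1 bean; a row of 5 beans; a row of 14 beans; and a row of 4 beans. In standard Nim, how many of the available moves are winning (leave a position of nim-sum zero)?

Bitwise XOR of the heap sizes:
  0110  (6)
  0011  (3)
  0001  (1)
  0101  (5)
  1110  (14)
  0100  (4)
  ----
  1011  (11)
The overall nim-sum is X = 11. A row of size p has a winning move iff p XOR X < p (reduce it to p XOR X).
  6: 6 XOR 11 = 13 ≥ 6 — no move.
  3: 3 XOR 11 = 8 ≥ 3 — no move.
  1: 1 XOR 11 = 10 ≥ 1 — no move.
  5: 5 XOR 11 = 14 ≥ 5 — no move.
  14: 14 XOR 11 = 5 < 14 — winning move (to 5).
  4: 4 XOR 11 = 15 ≥ 4 — no move.
That gives 1 winning move.

1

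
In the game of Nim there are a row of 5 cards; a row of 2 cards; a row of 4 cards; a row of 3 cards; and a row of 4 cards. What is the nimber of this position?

4

Compute the nim-sum pairwise:
5 XOR 2 = 7
7 XOR 4 = 3
3 XOR 3 = 0
0 XOR 4 = 4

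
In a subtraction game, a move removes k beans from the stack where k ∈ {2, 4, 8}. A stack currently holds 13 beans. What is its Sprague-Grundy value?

0

Grundy values for subtraction set {2, 4, 8}:
k:     0  1  2  3  4  5  6  7  8  9 10 11 12 13
g(k):  0  0  1  1  2  2  0  0  1  1  2  2  0  0
So g(13) = 0.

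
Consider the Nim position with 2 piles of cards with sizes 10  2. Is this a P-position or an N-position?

N-position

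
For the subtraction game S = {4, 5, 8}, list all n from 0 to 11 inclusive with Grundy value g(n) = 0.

0, 1, 2, 3

Compute g(0), g(1), … for moves {4, 5, 8}:
k:     0  1  2  3  4  5  6  7  8  9 10 11
g(k):  0  0  0  0  1  1  1  1  2  2  2  2
The P-positions (g = 0) in 0..11 are 0, 1, 2, 3.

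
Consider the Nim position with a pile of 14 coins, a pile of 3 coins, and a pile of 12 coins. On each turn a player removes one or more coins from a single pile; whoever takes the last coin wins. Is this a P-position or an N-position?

N-position

Compute the nim-sum pairwise:
14 ⊕ 3 = 13
13 ⊕ 12 = 1
The nim-sum is 1 ≠ 0, so this is an N-position: the player to move can win.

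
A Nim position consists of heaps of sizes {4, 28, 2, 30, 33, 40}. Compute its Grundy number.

Bitwise XOR of the heap sizes:
  000100  (4)
  011100  (28)
  000010  (2)
  011110  (30)
  100001  (33)
  101000  (40)
  ------
  001101  (13)

13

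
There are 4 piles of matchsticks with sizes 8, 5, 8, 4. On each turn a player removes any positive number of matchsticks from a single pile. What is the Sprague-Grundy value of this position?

1

In binary:
  1000  (8)
  0101  (5)
  1000  (8)
  0100  (4)
  ----
  0001  (1)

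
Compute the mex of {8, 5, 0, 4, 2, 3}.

1

0 is in the set but 1 is not, so the mex is 1.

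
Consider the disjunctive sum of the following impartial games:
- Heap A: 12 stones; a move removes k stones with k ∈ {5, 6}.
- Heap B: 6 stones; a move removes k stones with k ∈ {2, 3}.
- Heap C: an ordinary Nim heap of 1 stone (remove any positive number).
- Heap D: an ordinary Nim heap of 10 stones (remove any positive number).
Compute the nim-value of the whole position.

11

Build the Grundy sequence for heap A with g(k) = mex{g(k−s) : s ∈ {5, 6}, s ≤ k}:
g(0) = mex{} = 0
g(1) = mex{} = 0
g(2) = mex{} = 0
g(3) = mex{} = 0
g(4) = mex{} = 0
g(5) = mex{0} = 1
g(6) = mex{0} = 1
g(7) = mex{0} = 1
g(8) = mex{0} = 1
g(9) = mex{0} = 1
g(10) = mex{0,1} = 2
g(11) = mex{1} = 0
g(12) = mex{1} = 0
So g(12) = 0.
Grundy values for heap B (subtraction set {2, 3}):
g(0) = mex{} = 0
g(1) = mex{} = 0
g(2) = mex{0} = 1
g(3) = mex{0} = 1
g(4) = mex{0,1} = 2
g(5) = mex{1} = 0
g(6) = mex{1,2} = 0
So g(6) = 0.
Heap C is a plain Nim heap of size 1, so its Grundy value is 1.
Heap D is a plain Nim heap of size 10, so its Grundy value is 10.
The value of a disjunctive sum is the nim-sum of the parts.
Combined value = 0 ⊕ 0 ⊕ 1 ⊕ 10 = 11.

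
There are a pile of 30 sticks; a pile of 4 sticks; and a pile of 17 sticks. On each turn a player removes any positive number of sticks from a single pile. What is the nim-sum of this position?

11

Nim-sum: 30 XOR 4 XOR 17 = 11.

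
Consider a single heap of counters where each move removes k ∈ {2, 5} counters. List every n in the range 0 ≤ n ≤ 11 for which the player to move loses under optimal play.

Grundy values for subtraction set {2, 5}:
k:     0  1  2  3  4  5  6  7  8  9 10 11
g(k):  0  0  1  1  0  2  1  0  0  1  1  0
The P-positions (g = 0) in 0..11 are 0, 1, 4, 7, 8, 11.

0, 1, 4, 7, 8, 11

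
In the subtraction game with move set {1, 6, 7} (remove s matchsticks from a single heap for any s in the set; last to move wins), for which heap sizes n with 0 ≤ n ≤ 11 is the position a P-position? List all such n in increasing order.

Grundy values for subtraction set {1, 6, 7}:
g(0) = mex{} = 0
g(1) = mex{0} = 1
g(2) = mex{1} = 0
g(3) = mex{0} = 1
g(4) = mex{1} = 0
g(5) = mex{0} = 1
g(6) = mex{0,1} = 2
g(7) = mex{0,1,2} = 3
g(8) = mex{0,1,3} = 2
g(9) = mex{0,1,2} = 3
g(10) = mex{0,1,3} = 2
g(11) = mex{0,1,2} = 3
The P-positions (g = 0) in 0..11 are 0, 2, 4.

0, 2, 4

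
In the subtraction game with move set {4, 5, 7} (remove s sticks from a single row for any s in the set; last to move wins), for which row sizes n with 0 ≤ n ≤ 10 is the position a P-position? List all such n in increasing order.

Build the Grundy sequence with g(k) = mex{g(k−s) : s ∈ {4, 5, 7}, s ≤ k}:
g(0) = mex{} = 0
g(1) = mex{} = 0
g(2) = mex{} = 0
g(3) = mex{} = 0
g(4) = mex{0} = 1
g(5) = mex{0} = 1
g(6) = mex{0} = 1
g(7) = mex{0} = 1
g(8) = mex{0,1} = 2
g(9) = mex{0,1} = 2
g(10) = mex{0,1} = 2
The P-positions (g = 0) in 0..10 are 0, 1, 2, 3.

0, 1, 2, 3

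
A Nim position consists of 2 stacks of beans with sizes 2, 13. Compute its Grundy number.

15

In binary:
  0010  (2)
  1101  (13)
  ----
  1111  (15)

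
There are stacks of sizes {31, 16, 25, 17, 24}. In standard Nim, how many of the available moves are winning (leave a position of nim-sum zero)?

Nim-sum: 31 ⊕ 16 ⊕ 25 ⊕ 17 ⊕ 24 = 31.
The overall nim-sum is X = 31. A stack of size p has a winning move iff p XOR X < p (reduce it to p XOR X).
  31: 31 XOR 31 = 0 < 31 — winning move (to 0).
  16: 16 XOR 31 = 15 < 16 — winning move (to 15).
  25: 25 XOR 31 = 6 < 25 — winning move (to 6).
  17: 17 XOR 31 = 14 < 17 — winning move (to 14).
  24: 24 XOR 31 = 7 < 24 — winning move (to 7).
That gives 5 winning moves.

5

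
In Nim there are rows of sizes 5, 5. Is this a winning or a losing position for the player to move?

Compute the nim-sum pairwise:
5 XOR 5 = 0
The nim-sum is 0, so this is a P-position: the player to move is in a losing position under optimal play.

Losing position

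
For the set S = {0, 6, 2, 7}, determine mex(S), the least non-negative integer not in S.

0 is in the set but 1 is not, so the mex is 1.

1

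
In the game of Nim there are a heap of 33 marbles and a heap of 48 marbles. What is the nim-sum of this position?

Compute the nim-sum pairwise:
33 ⊕ 48 = 17

17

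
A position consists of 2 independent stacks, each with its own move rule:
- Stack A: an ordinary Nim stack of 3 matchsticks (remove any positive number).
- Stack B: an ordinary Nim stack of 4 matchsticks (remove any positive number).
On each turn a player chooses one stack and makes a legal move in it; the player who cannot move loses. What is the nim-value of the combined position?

Stack A is a plain Nim stack of size 3, so its Grundy value is 3.
Stack B is a plain Nim stack of size 4, so its Grundy value is 4.
By the Sprague-Grundy theorem, the Grundy value of a sum of independent games is the XOR of the component values.
Combined value = 3 ⊕ 4 = 7.

7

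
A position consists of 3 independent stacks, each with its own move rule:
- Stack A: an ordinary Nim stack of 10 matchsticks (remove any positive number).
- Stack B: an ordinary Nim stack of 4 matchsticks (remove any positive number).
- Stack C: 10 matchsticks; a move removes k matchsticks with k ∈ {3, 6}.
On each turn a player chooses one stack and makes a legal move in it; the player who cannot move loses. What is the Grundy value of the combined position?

14

Stack A is a plain Nim stack of size 10, so its Grundy value is 10.
Stack B is a plain Nim stack of size 4, so its Grundy value is 4.
Grundy values for stack C (subtraction set {3, 6}):
g(0) = mex{} = 0
g(1) = mex{} = 0
g(2) = mex{} = 0
g(3) = mex{0} = 1
g(4) = mex{0} = 1
g(5) = mex{0} = 1
g(6) = mex{0,1} = 2
g(7) = mex{0,1} = 2
g(8) = mex{0,1} = 2
g(9) = mex{1,2} = 0
g(10) = mex{1,2} = 0
So g(10) = 0.
By the Sprague-Grundy theorem, the Grundy value of a sum of independent games is the XOR of the component values.
Combined value = 10 ⊕ 4 ⊕ 0 = 14.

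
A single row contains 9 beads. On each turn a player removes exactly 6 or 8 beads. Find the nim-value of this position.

1

Build the Grundy sequence with g(k) = mex{g(k−s) : s ∈ {6, 8}, s ≤ k}:
k:     0  1  2  3  4  5  6  7  8  9
g(k):  0  0  0  0  0  0  1  1  1  1
So g(9) = 1.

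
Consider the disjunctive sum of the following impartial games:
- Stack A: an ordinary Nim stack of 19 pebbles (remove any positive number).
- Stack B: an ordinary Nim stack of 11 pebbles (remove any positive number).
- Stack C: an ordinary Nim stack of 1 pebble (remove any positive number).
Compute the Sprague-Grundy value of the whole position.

25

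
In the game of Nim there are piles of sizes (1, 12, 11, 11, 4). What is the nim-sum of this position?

Compute the nim-sum pairwise:
1 ^ 12 = 13
13 ^ 11 = 6
6 ^ 11 = 13
13 ^ 4 = 9

9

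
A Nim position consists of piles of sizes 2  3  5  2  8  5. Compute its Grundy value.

Bitwise XOR of the heap sizes:
  0010  (2)
  0011  (3)
  0101  (5)
  0010  (2)
  1000  (8)
  0101  (5)
  ----
  1011  (11)

11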